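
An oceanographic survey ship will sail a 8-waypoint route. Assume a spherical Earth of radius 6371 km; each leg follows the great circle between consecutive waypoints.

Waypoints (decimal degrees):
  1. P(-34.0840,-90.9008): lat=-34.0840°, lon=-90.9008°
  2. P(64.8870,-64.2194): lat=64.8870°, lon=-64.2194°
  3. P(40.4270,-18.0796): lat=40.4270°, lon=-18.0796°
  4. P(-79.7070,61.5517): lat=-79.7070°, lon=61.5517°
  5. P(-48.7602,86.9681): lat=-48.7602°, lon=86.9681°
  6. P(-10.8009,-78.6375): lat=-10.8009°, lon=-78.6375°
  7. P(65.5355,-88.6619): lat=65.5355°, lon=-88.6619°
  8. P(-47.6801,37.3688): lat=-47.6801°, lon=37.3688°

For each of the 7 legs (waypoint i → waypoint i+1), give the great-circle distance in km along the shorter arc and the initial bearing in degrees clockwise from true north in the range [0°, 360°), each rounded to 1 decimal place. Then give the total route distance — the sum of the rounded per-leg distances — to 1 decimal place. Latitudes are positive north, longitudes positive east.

Leg 1: dist=11247.3 km, bearing=11.2°
Leg 2: dist=3981.1 km, bearing=110.2°
Leg 3: dist=14216.0 km, bearing=167.1°
Leg 4: dist=3579.9 km, bearing=32.1°
Leg 5: dist=13243.0 km, bearing=196.2°
Leg 6: dist=8528.9 km, bearing=355.8°
Leg 7: dist=16326.4 km, bearing=84.3°
Total: 71122.6 km

Leg 1: φ1=-0.5948780, φ2=1.1324918, Δφ=1.7273698, Δλ=0.4656783 rad; a=sin²(Δφ/2)+cosφ1·cosφ2·sin²(Δλ/2)=0.5966815784; c=2·atan2(√a, √(1-a))=1.765385173; dist=6371·c=11247.269 ≈ 11247.3 km; running total=11247.3 km
Leg 1 bearing: y=sinΔλ·cosφ2=0.19057008, x=cosφ1·sinφ2-sinφ1·cosφ2·cosΔλ=0.96244155; θ=atan2(y, x)=11.2001° ≈ 11.2°
Leg 2: φ1=1.1324918, φ2=0.7055843, Δφ=-0.4269075, Δλ=0.8052914 rad; a=sin²(Δφ/2)+cosφ1·cosφ2·sin²(Δλ/2)=0.0944820757; c=2·atan2(√a, √(1-a))=0.624875687; dist=6371·c=3981.083 ≈ 3981.1 km; running total=15228.4 km
Leg 2 bearing: y=sinΔλ·cosφ2=0.54887367, x=cosφ1·sinφ2-sinφ1·cosφ2·cosΔλ=-0.20238218; θ=atan2(y, x)=110.2401° ≈ 110.2°
Leg 3: φ1=0.7055843, φ2=-1.3911496, Δφ=-2.0967338, Δλ=1.3898284 rad; a=sin²(Δφ/2)+cosφ1·cosφ2·sin²(Δλ/2)=0.8067808863; c=2·atan2(√a, √(1-a))=2.231359646; dist=6371·c=14215.992 ≈ 14216.0 km; running total=29444.4 km
Leg 3 bearing: y=sinΔλ·cosφ2=0.17576412, x=cosφ1·sinφ2-sinφ1·cosφ2·cosΔλ=-0.76983695; θ=atan2(y, x)=167.1390° ≈ 167.1°
Leg 4: φ1=-1.3911496, φ2=-0.8510260, Δφ=0.5401236, Δλ=0.4435999 rad; a=sin²(Δφ/2)+cosφ1·cosφ2·sin²(Δλ/2)=0.0768776921; c=2·atan2(√a, √(1-a))=0.561899461; dist=6371·c=3579.861 ≈ 3579.9 km; running total=33024.3 km
Leg 4 bearing: y=sinΔλ·cosφ2=0.28292961, x=cosφ1·sinφ2-sinφ1·cosφ2·cosΔλ=0.45146527; θ=atan2(y, x)=32.0750° ≈ 32.1°
Leg 5: φ1=-0.8510260, φ2=-0.1885113, Δφ=0.6625148, Δλ=-2.8903630 rad; a=sin²(Δφ/2)+cosφ1·cosφ2·sin²(Δλ/2)=0.7431457576; c=2·atan2(√a, √(1-a))=2.078636938; dist=6371·c=13242.996 ≈ 13243.0 km; running total=46267.3 km
Leg 5 bearing: y=sinΔλ·cosφ2=-0.24419118, x=cosφ1·sinφ2-sinφ1·cosφ2·cosΔλ=-0.83898226; θ=atan2(y, x)=-163.7720° <0 so +360° → 196.2280° ≈ 196.2°
Leg 6: φ1=-0.1885113, φ2=1.1438103, Δφ=1.3323215, Δλ=-0.1749588 rad; a=sin²(Δφ/2)+cosφ1·cosφ2·sin²(Δλ/2)=0.3849946708; c=2·atan2(√a, √(1-a))=1.338707692; dist=6371·c=8528.907 ≈ 8528.9 km; running total=54796.2 km
Leg 6 bearing: y=sinΔλ·cosφ2=-0.07208648, x=cosφ1·sinφ2-sinφ1·cosφ2·cosΔλ=0.97051462; θ=atan2(y, x)=-4.2479° <0 so +360° → 355.7521° ≈ 355.8°
Leg 7: φ1=1.1438103, φ2=-0.8321747, Δφ=-1.9759850, Δλ=2.1996507 rad; a=sin²(Δφ/2)+cosφ1·cosφ2·sin²(Δλ/2)=0.9185101205; c=2·atan2(√a, √(1-a))=2.562610903; dist=6371·c=16326.394 ≈ 16326.4 km; running total=71122.6 km
Leg 7 bearing: y=sinΔλ·cosφ2=0.54447423, x=cosφ1·sinφ2-sinφ1·cosφ2·cosΔλ=0.05426715; θ=atan2(y, x)=84.3082° ≈ 84.3°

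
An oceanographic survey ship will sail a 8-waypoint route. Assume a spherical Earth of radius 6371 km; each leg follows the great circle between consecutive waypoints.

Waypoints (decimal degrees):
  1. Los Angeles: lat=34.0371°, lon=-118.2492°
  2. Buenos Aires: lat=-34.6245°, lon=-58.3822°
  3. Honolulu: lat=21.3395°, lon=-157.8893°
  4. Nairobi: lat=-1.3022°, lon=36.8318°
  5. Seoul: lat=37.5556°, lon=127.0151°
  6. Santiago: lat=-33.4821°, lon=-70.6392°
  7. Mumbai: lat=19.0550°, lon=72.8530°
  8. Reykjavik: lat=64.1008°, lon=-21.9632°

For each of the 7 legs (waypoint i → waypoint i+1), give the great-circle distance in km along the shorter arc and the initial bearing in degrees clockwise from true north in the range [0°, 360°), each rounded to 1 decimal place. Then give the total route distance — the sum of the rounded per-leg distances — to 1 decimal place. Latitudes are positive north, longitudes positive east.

Leg 1: φ1=0.5940595, φ2=-0.6043115, Δφ=-1.1983710, Δλ=1.0448763 rad; a=sin²(Δφ/2)+cosφ1·cosφ2·sin²(Δλ/2)=0.4878551291; c=2·atan2(√a, √(1-a))=1.546504196; dist=6371·c=9852.778 ≈ 9852.8 km; running total=9852.8 km
Leg 1 bearing: y=sinΔλ·cosφ2=0.71168965, x=cosφ1·sinφ2-sinφ1·cosφ2·cosΔλ=-0.70207396; θ=atan2(y, x)=134.6103° ≈ 134.6°
Leg 2: φ1=-0.6043115, φ2=0.3724445, Δφ=0.9767561, Δλ=-1.7367265 rad; a=sin²(Δφ/2)+cosφ1·cosφ2·sin²(Δλ/2)=0.6666807276; c=2·atan2(√a, √(1-a))=1.910663064; dist=6371·c=12172.834 ≈ 12172.8 km; running total=22025.6 km
Leg 2 bearing: y=sinΔλ·cosφ2=-0.91864737, x=cosφ1·sinφ2-sinφ1·cosφ2·cosΔλ=0.21203099; θ=atan2(y, x)=-77.0033° <0 so +360° → 282.9967° ≈ 283.0°
Leg 3: φ1=0.3724445, φ2=-0.0227277, Δφ=-0.3951722, Δλ=3.3985243 rad; a=sin²(Δφ/2)+cosφ1·cosφ2·sin²(Δλ/2)=0.9544512064; c=2·atan2(√a, √(1-a))=2.711440745; dist=6371·c=17274.589 ≈ 17274.6 km; running total=39300.2 km
Leg 3 bearing: y=sinΔλ·cosφ2=-0.25404851, x=cosφ1·sinφ2-sinφ1·cosφ2·cosΔλ=0.33068982; θ=atan2(y, x)=-37.5328° <0 so +360° → 322.4672° ≈ 322.5°
Leg 4: φ1=-0.0227277, φ2=0.6554689, Δφ=0.6781966, Δλ=1.5739955 rad; a=sin²(Δφ/2)+cosφ1·cosφ2·sin²(Δλ/2)=0.5081937841; c=2·atan2(√a, √(1-a))=1.587184629; dist=6371·c=10111.953 ≈ 10112.0 km; running total=49412.2 km
Leg 4 bearing: y=sinΔλ·cosφ2=0.79275817, x=cosφ1·sinφ2-sinφ1·cosφ2·cosΔλ=0.60931596; θ=atan2(y, x)=52.4540° ≈ 52.5°
Leg 5: φ1=0.6554689, φ2=-0.5843729, Δφ=-1.2398418, Δλ=-3.4497183 rad; a=sin²(Δφ/2)+cosφ1·cosφ2·sin²(Δλ/2)=0.9831665970; c=2·atan2(√a, √(1-a))=2.881371865; dist=6371·c=18357.220 ≈ 18357.2 km; running total=67769.4 km
Leg 5 bearing: y=sinΔλ·cosφ2=0.25294743, x=cosφ1·sinφ2-sinφ1·cosφ2·cosΔλ=0.04709308; θ=atan2(y, x)=79.4536° ≈ 79.5°
Leg 6: φ1=-0.5843729, φ2=0.3325725, Δφ=0.9169454, Δλ=2.5044113 rad; a=sin²(Δφ/2)+cosφ1·cosφ2·sin²(Δλ/2)=0.9068854307; c=2·atan2(√a, √(1-a))=2.521407499; dist=6371·c=16063.887 ≈ 16063.9 km; running total=83833.3 km
Leg 6 bearing: y=sinΔλ·cosφ2=0.56233327, x=cosφ1·sinφ2-sinφ1·cosφ2·cosΔλ=-0.14682737; θ=atan2(y, x)=104.6334° ≈ 104.6°
Leg 7: φ1=0.3325725, φ2=1.1187700, Δφ=0.7861975, Δλ=-1.6548549 rad; a=sin²(Δφ/2)+cosφ1·cosφ2·sin²(Δλ/2)=0.3704887501; c=2·atan2(√a, √(1-a))=1.308786301; dist=6371·c=8338.278 ≈ 8338.3 km; running total=92171.6 km
Leg 7 bearing: y=sinΔλ·cosφ2=-0.43524700, x=cosφ1·sinφ2-sinφ1·cosφ2·cosΔλ=0.86224556; θ=atan2(y, x)=-26.7839° <0 so +360° → 333.2161° ≈ 333.2°

Leg 1: dist=9852.8 km, bearing=134.6°
Leg 2: dist=12172.8 km, bearing=283.0°
Leg 3: dist=17274.6 km, bearing=322.5°
Leg 4: dist=10112.0 km, bearing=52.5°
Leg 5: dist=18357.2 km, bearing=79.5°
Leg 6: dist=16063.9 km, bearing=104.6°
Leg 7: dist=8338.3 km, bearing=333.2°
Total: 92171.6 km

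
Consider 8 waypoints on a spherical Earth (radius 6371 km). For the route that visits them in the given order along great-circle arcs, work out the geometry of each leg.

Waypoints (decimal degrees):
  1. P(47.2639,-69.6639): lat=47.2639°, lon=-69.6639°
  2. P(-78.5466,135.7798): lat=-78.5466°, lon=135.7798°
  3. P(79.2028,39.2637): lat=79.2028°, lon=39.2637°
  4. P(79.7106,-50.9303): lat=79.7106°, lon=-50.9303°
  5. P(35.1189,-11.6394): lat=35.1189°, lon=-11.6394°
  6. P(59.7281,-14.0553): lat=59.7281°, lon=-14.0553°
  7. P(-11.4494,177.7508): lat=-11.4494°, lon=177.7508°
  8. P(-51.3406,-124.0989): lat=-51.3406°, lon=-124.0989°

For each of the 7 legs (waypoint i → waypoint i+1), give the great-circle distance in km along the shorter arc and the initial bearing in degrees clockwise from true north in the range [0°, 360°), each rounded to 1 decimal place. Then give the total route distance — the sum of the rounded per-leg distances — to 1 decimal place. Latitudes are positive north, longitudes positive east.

Leg 1: dist=16379.4 km, bearing=189.1°
Leg 2: dist=18372.7 km, bearing=313.1°
Leg 3: dist=1656.6 km, bearing=316.0°
Leg 4: dist=5251.4 km, bearing=135.1°
Leg 5: dist=2742.0 km, bearing=357.1°
Leg 6: dist=14558.1 km, bearing=344.6°
Leg 7: dist=6831.7 km, bearing=142.8°
Total: 65791.9 km

Leg 1: φ1=0.8249107, φ2=-1.3708968, Δφ=-2.1958075, Δλ=3.5856690 rad; a=sin²(Δφ/2)+cosφ1·cosφ2·sin²(Δλ/2)=0.9207727568; c=2·atan2(√a, √(1-a))=2.570934281; dist=6371·c=16379.422 ≈ 16379.4 km; running total=16379.4 km
Leg 1 bearing: y=sinΔλ·cosφ2=-0.08531081, x=cosφ1·sinφ2-sinφ1·cosφ2·cosΔλ=-0.53340717; θ=atan2(y, x)=-170.9133° <0 so +360° → 189.0867° ≈ 189.1°
Leg 2: φ1=-1.3708968, φ2=1.3823496, Δφ=2.7532464, Δλ=-1.6845237 rad; a=sin²(Δφ/2)+cosφ1·cosφ2·sin²(Δλ/2)=0.9834784514; c=2·atan2(√a, √(1-a))=2.883807113; dist=6371·c=18372.735 ≈ 18372.7 km; running total=34752.1 km
Leg 2 bearing: y=sinΔλ·cosφ2=-0.18612314, x=cosφ1·sinφ2-sinφ1·cosφ2·cosΔλ=0.17421976; θ=atan2(y, x)=-46.8920° <0 so +360° → 313.1080° ≈ 313.1°
Leg 3: φ1=1.3823496, φ2=1.3912124, Δφ=0.0088628, Δλ=-1.5741823 rad; a=sin²(Δφ/2)+cosφ1·cosφ2·sin²(Δλ/2)=0.0168070419; c=2·atan2(√a, √(1-a))=0.260015800; dist=6371·c=1656.561 ≈ 1656.6 km; running total=36408.7 km
Leg 3 bearing: y=sinΔλ·cosφ2=-0.17861916, x=cosφ1·sinφ2-sinφ1·cosφ2·cosΔλ=0.18491472; θ=atan2(y, x)=-44.0079° <0 so +360° → 315.9921° ≈ 316.0°
Leg 4: φ1=1.3912124, φ2=0.6129404, Δφ=-0.7782720, Δλ=0.6857556 rad; a=sin²(Δφ/2)+cosφ1·cosφ2·sin²(Δλ/2)=0.1604502190; c=2·atan2(√a, √(1-a))=0.824261067; dist=6371·c=5251.367 ≈ 5251.4 km; running total=41660.1 km
Leg 4 bearing: y=sinΔλ·cosφ2=0.51797968, x=cosφ1·sinφ2-sinφ1·cosφ2·cosΔλ=-0.52011618; θ=atan2(y, x)=135.1179° ≈ 135.1°
Leg 5: φ1=0.6129404, φ2=1.0424520, Δφ=0.4295116, Δλ=-0.0421654 rad; a=sin²(Δφ/2)+cosφ1·cosφ2·sin²(Δλ/2)=0.0455986211; c=2·atan2(√a, √(1-a))=0.430390822; dist=6371·c=2742.020 ≈ 2742.0 km; running total=44402.1 km
Leg 5 bearing: y=sinΔλ·cosφ2=-0.02124946, x=cosφ1·sinφ2-sinφ1·cosφ2·cosΔλ=0.41668454; θ=atan2(y, x)=-2.9194° <0 so +360° → 357.0806° ≈ 357.1°
Leg 6: φ1=1.0424520, φ2=-0.1998297, Δφ=-1.2422817, Δλ=3.3476480 rad; a=sin²(Δφ/2)+cosφ1·cosφ2·sin²(Δλ/2)=0.8275280353; c=2·atan2(√a, √(1-a))=2.285053153; dist=6371·c=14558.074 ≈ 14558.1 km; running total=58960.2 km
Leg 6 bearing: y=sinΔλ·cosφ2=-0.20052880, x=cosφ1·sinφ2-sinφ1·cosφ2·cosΔλ=0.72848455; θ=atan2(y, x)=-15.3905° <0 so +360° → 344.6095° ≈ 344.6°
Leg 7: φ1=-0.1998297, φ2=-0.8960625, Δφ=-0.6962328, Δλ=-5.2682711 rad; a=sin²(Δφ/2)+cosφ1·cosφ2·sin²(Δλ/2)=0.2609551902; c=2·atan2(√a, √(1-a))=1.072317967; dist=6371·c=6831.738 ≈ 6831.7 km; running total=65791.9 km
Leg 7 bearing: y=sinΔλ·cosφ2=0.53063328, x=cosφ1·sinφ2-sinφ1·cosφ2·cosΔλ=-0.69989902; θ=atan2(y, x)=142.8322° ≈ 142.8°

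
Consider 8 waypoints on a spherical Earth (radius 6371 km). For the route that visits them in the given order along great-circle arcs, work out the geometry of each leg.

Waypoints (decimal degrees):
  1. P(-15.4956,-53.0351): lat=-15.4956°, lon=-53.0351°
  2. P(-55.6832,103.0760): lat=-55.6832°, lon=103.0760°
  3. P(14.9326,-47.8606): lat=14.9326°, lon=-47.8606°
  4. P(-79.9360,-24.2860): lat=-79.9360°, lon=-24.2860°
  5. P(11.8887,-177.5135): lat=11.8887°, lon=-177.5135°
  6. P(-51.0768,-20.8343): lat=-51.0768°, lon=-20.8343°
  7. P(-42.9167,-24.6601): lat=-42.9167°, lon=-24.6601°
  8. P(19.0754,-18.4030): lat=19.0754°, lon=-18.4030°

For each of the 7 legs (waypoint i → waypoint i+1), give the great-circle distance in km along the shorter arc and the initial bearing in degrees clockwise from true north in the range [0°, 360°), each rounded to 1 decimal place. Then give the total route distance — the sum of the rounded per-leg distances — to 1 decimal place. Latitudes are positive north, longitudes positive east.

Leg 1: φ1=-0.2704492, φ2=-0.9718552, Δφ=-0.7014059, Δλ=2.7246527 rad; a=sin²(Δφ/2)+cosφ1·cosφ2·sin²(Δλ/2)=0.6380374107; c=2·atan2(√a, √(1-a))=1.850504132; dist=6371·c=11789.562 ≈ 11789.6 km; running total=11789.6 km
Leg 1 bearing: y=sinΔλ·cosφ2=0.22830610, x=cosφ1·sinφ2-sinφ1·cosφ2·cosΔλ=-0.93362681; θ=atan2(y, x)=166.2587° ≈ 166.3°
Leg 2: φ1=-0.9718552, φ2=0.2606230, Δφ=1.2324782, Δλ=-2.6343406 rad; a=sin²(Δφ/2)+cosφ1·cosφ2·sin²(Δλ/2)=0.8444836383; c=2·atan2(√a, √(1-a))=2.330859559; dist=6371·c=14849.906 ≈ 14849.9 km; running total=26639.5 km
Leg 2 bearing: y=sinΔλ·cosφ2=-0.46937225, x=cosφ1·sinφ2-sinφ1·cosφ2·cosΔλ=-0.55228053; θ=atan2(y, x)=-139.6395° <0 so +360° → 220.3605° ≈ 220.4°
Leg 3: φ1=0.2606230, φ2=-1.3951464, Δφ=-1.6557694, Δλ=0.4114544 rad; a=sin²(Δφ/2)+cosφ1·cosφ2·sin²(Δλ/2)=0.5494814068; c=2·atan2(√a, √(1-a))=1.669921391; dist=6371·c=10639.069 ≈ 10639.1 km; running total=37278.6 km
Leg 3 bearing: y=sinΔλ·cosφ2=0.06988924, x=cosφ1·sinφ2-sinφ1·cosφ2·cosΔλ=-0.99263380; θ=atan2(y, x)=175.9726° ≈ 176.0°
Leg 4: φ1=-1.3951464, φ2=0.2074970, Δφ=1.6026433, Δλ=-2.6743244 rad; a=sin²(Δφ/2)+cosφ1·cosφ2·sin²(Δλ/2)=0.6777551164; c=2·atan2(√a, √(1-a))=1.934256232; dist=6371·c=12323.146 ≈ 12323.1 km; running total=49601.7 km
Leg 4 bearing: y=sinΔλ·cosφ2=-0.44078678, x=cosφ1·sinφ2-sinφ1·cosφ2·cosΔλ=-0.82420840; θ=atan2(y, x)=-151.8621° <0 so +360° → 208.1379° ≈ 208.1°
Leg 5: φ1=0.2074970, φ2=-0.8914583, Δφ=-1.0989553, Δλ=2.7345679 rad; a=sin²(Δφ/2)+cosφ1·cosφ2·sin²(Δλ/2)=0.8624240741; c=2·atan2(√a, √(1-a))=2.381610272; dist=6371·c=15173.239 ≈ 15173.2 km; running total=64774.9 km
Leg 5 bearing: y=sinΔλ·cosφ2=0.24872205, x=cosφ1·sinφ2-sinφ1·cosφ2·cosΔλ=-0.64244261; θ=atan2(y, x)=158.8361° ≈ 158.8°
Leg 6: φ1=-0.8914583, φ2=-0.7490377, Δφ=0.1424206, Δλ=-0.0667728 rad; a=sin²(Δφ/2)+cosφ1·cosφ2·sin²(Δλ/2)=0.0055750208; c=2·atan2(√a, √(1-a))=0.149471228; dist=6371·c=952.281 ≈ 952.3 km; running total=65727.2 km
Leg 6 bearing: y=sinΔλ·cosφ2=-0.04886436, x=cosφ1·sinφ2-sinφ1·cosφ2·cosΔλ=0.14066995; θ=atan2(y, x)=-19.1556° <0 so +360° → 340.8444° ≈ 340.8°
Leg 7: φ1=-0.7490377, φ2=0.3329285, Δφ=1.0819663, Δλ=0.1092070 rad; a=sin²(Δφ/2)+cosφ1·cosφ2·sin²(Δλ/2)=0.2672649173; c=2·atan2(√a, √(1-a))=1.086630568; dist=6371·c=6922.923 ≈ 6922.9 km; running total=72650.1 km
Leg 7 bearing: y=sinΔλ·cosφ2=0.10300534, x=cosφ1·sinφ2-sinφ1·cosφ2·cosΔλ=0.87904916; θ=atan2(y, x)=6.6833° ≈ 6.7°

Leg 1: dist=11789.6 km, bearing=166.3°
Leg 2: dist=14849.9 km, bearing=220.4°
Leg 3: dist=10639.1 km, bearing=176.0°
Leg 4: dist=12323.1 km, bearing=208.1°
Leg 5: dist=15173.2 km, bearing=158.8°
Leg 6: dist=952.3 km, bearing=340.8°
Leg 7: dist=6922.9 km, bearing=6.7°
Total: 72650.1 km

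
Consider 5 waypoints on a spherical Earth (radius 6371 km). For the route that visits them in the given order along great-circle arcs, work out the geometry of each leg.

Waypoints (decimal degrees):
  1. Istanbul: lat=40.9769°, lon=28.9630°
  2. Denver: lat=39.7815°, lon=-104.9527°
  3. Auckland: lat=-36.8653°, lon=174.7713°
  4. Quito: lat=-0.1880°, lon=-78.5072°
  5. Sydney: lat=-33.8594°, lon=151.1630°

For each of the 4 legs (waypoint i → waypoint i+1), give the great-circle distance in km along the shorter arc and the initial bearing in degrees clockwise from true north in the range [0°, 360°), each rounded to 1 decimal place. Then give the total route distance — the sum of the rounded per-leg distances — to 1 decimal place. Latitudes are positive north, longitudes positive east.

Leg 1: φ1=0.7151818, φ2=0.6943182, Δφ=-0.0208637, Δλ=-2.3372699 rad; a=sin²(Δφ/2)+cosφ1·cosφ2·sin²(Δλ/2)=0.4914135872; c=2·atan2(√a, √(1-a))=1.553622657; dist=6371·c=9898.130 ≈ 9898.1 km; running total=9898.1 km
Leg 1 bearing: y=sinΔλ·cosφ2=-0.55359041, x=cosφ1·sinφ2-sinφ1·cosφ2·cosΔλ=0.83261201; θ=atan2(y, x)=-33.6193° <0 so +360° → 326.3807° ≈ 326.4°
Leg 2: φ1=0.6943182, φ2=-0.6434209, Δφ=-1.3377390, Δλ=4.8821048 rad; a=sin²(Δφ/2)+cosφ1·cosφ2·sin²(Δλ/2)=0.6400149274; c=2·atan2(√a, √(1-a))=1.854621535; dist=6371·c=11815.794 ≈ 11815.8 km; running total=21713.9 km
Leg 2 bearing: y=sinΔλ·cosφ2=-0.78855370, x=cosφ1·sinφ2-sinφ1·cosφ2·cosΔλ=-0.54750922; θ=atan2(y, x)=-124.7731° <0 so +360° → 235.2269° ≈ 235.2°
Leg 3: φ1=-0.6434209, φ2=-0.0032812, Δφ=0.6401396, Δλ=-4.4205437 rad; a=sin²(Δφ/2)+cosφ1·cosφ2·sin²(Δλ/2)=0.6141100152; c=2·atan2(√a, √(1-a))=1.801045400; dist=6371·c=11474.460 ≈ 11474.5 km; running total=33188.4 km
Leg 3 bearing: y=sinΔλ·cosφ2=0.95770944, x=cosφ1·sinφ2-sinφ1·cosφ2·cosΔλ=-0.17523768; θ=atan2(y, x)=100.3690° ≈ 100.4°
Leg 4: φ1=-0.0032812, φ2=-0.5909580, Δφ=-0.5876768, Δλ=4.0085012 rad; a=sin²(Δφ/2)+cosφ1·cosφ2·sin²(Δλ/2)=0.7677986171; c=2·atan2(√a, √(1-a))=2.136011142; dist=6371·c=13608.527 ≈ 13608.5 km; running total=46796.9 km
Leg 4 bearing: y=sinΔλ·cosφ2=-0.63304591, x=cosφ1·sinφ2-sinφ1·cosφ2·cosΔλ=-0.55891724; θ=atan2(y, x)=-131.4413° <0 so +360° → 228.5587° ≈ 228.6°

Leg 1: dist=9898.1 km, bearing=326.4°
Leg 2: dist=11815.8 km, bearing=235.2°
Leg 3: dist=11474.5 km, bearing=100.4°
Leg 4: dist=13608.5 km, bearing=228.6°
Total: 46796.9 km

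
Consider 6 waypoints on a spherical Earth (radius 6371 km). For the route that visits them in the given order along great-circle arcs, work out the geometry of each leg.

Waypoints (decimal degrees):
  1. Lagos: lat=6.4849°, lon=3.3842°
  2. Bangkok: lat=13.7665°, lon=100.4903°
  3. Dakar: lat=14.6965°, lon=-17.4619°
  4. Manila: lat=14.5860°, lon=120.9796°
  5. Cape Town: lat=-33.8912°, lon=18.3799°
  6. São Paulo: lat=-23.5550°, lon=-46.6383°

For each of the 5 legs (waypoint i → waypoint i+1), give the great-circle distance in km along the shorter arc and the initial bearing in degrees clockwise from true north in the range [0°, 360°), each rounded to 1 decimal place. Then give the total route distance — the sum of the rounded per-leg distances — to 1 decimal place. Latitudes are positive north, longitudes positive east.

Leg 1: φ1=0.1131829, φ2=0.2402708, Δφ=0.1270879, Δλ=1.6948212 rad; a=sin²(Δφ/2)+cosφ1·cosφ2·sin²(Δλ/2)=0.5462542597; c=2·atan2(√a, √(1-a))=1.663437302; dist=6371·c=10597.759 ≈ 10597.8 km; running total=10597.8 km
Leg 1 bearing: y=sinΔλ·cosφ2=0.96381301, x=cosφ1·sinφ2-sinφ1·cosφ2·cosΔλ=0.25001332; θ=atan2(y, x)=75.4580° ≈ 75.5°
Leg 2: φ1=0.2402708, φ2=0.2565023, Δφ=0.0162316, Δλ=-2.0586542 rad; a=sin²(Δφ/2)+cosφ1·cosφ2·sin²(Δλ/2)=0.6900015829; c=2·atan2(√a, √(1-a))=1.960596046; dist=6371·c=12490.957 ≈ 12491.0 km; running total=23088.8 km
Leg 2 bearing: y=sinΔλ·cosφ2=-0.85443897, x=cosφ1·sinφ2-sinφ1·cosφ2·cosΔλ=0.35430444; θ=atan2(y, x)=-67.4780° <0 so +360° → 292.5220° ≈ 292.5°
Leg 3: φ1=0.2565023, φ2=0.2545737, Δφ=-0.0019286, Δλ=2.4162600 rad; a=sin²(Δφ/2)+cosφ1·cosφ2·sin²(Δλ/2)=0.8182901772; c=2·atan2(√a, √(1-a))=2.260852305; dist=6371·c=14403.890 ≈ 14403.9 km; running total=37492.7 km
Leg 3 bearing: y=sinΔλ·cosφ2=0.64200401, x=cosφ1·sinφ2-sinφ1·cosφ2·cosΔλ=0.42731289; θ=atan2(y, x)=56.3526° ≈ 56.4°
Leg 4: φ1=0.2545737, φ2=-0.5915130, Δφ=-0.8460868, Δλ=-1.7907026 rad; a=sin²(Δφ/2)+cosφ1·cosφ2·sin²(Δλ/2)=0.6578332631; c=2·atan2(√a, √(1-a))=1.891955341; dist=6371·c=12053.647 ≈ 12053.6 km; running total=49546.3 km
Leg 4 bearing: y=sinΔλ·cosφ2=-0.81010744, x=cosφ1·sinφ2-sinφ1·cosφ2·cosΔλ=-0.49404512; θ=atan2(y, x)=-121.3770° <0 so +360° → 238.6230° ≈ 238.6°
Leg 5: φ1=-0.5915130, φ2=-0.4111123, Δφ=0.1804007, Δλ=-1.1347817 rad; a=sin²(Δφ/2)+cosφ1·cosφ2·sin²(Δλ/2)=0.2278976053; c=2·atan2(√a, √(1-a))=0.995355365; dist=6371·c=6341.409 ≈ 6341.4 km; running total=55887.7 km
Leg 5 bearing: y=sinΔλ·cosφ2=-0.83091441, x=cosφ1·sinφ2-sinφ1·cosφ2·cosΔλ=-0.11585503; θ=atan2(y, x)=-97.9376° <0 so +360° → 262.0624° ≈ 262.1°

Leg 1: dist=10597.8 km, bearing=75.5°
Leg 2: dist=12491.0 km, bearing=292.5°
Leg 3: dist=14403.9 km, bearing=56.4°
Leg 4: dist=12053.6 km, bearing=238.6°
Leg 5: dist=6341.4 km, bearing=262.1°
Total: 55887.7 km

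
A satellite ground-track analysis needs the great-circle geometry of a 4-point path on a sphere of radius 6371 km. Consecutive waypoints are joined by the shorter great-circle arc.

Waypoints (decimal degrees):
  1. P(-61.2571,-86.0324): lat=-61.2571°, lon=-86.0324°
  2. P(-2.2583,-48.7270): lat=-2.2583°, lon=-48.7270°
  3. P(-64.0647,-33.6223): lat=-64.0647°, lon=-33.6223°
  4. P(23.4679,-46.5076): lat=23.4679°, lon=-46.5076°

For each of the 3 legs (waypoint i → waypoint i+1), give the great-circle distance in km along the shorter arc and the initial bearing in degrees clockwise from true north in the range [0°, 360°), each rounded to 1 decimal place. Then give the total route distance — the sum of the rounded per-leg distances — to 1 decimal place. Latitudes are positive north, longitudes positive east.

Leg 1: φ1=-1.0691381, φ2=-0.0394148, Δφ=1.0297233, Δλ=0.6511021 rad; a=sin²(Δφ/2)+cosφ1·cosφ2·sin²(Δλ/2)=0.2916238842; c=2·atan2(√a, √(1-a))=1.140926769; dist=6371·c=7268.844 ≈ 7268.8 km; running total=7268.8 km
Leg 1 bearing: y=sinΔλ·cosφ2=0.60559266, x=cosφ1·sinφ2-sinφ1·cosφ2·cosΔλ=0.67791969; θ=atan2(y, x)=41.7747° ≈ 41.8°
Leg 2: φ1=-0.0394148, φ2=-1.1181399, Δφ=-1.0787252, Δλ=0.2636267 rad; a=sin²(Δφ/2)+cosφ1·cosφ2·sin²(Δλ/2)=0.2713230210; c=2·atan2(√a, √(1-a))=1.095778885; dist=6371·c=6981.207 ≈ 6981.2 km; running total=14250.0 km
Leg 2 bearing: y=sinΔλ·cosφ2=0.11396783, x=cosφ1·sinφ2-sinφ1·cosφ2·cosΔλ=-0.88195164; θ=atan2(y, x)=172.6369° ≈ 172.6°
Leg 3: φ1=-1.1181399, φ2=0.4095921, Δφ=1.5277321, Δλ=-0.2248909 rad; a=sin²(Δφ/2)+cosφ1·cosφ2·sin²(Δλ/2)=0.4835256880; c=2·atan2(√a, √(1-a))=1.537841738; dist=6371·c=9797.590 ≈ 9797.6 km; running total=24047.6 km
Leg 3 bearing: y=sinΔλ·cosφ2=-0.20455420, x=cosφ1·sinφ2-sinφ1·cosφ2·cosΔλ=0.97830055; θ=atan2(y, x)=-11.8099° <0 so +360° → 348.1901° ≈ 348.2°

Leg 1: dist=7268.8 km, bearing=41.8°
Leg 2: dist=6981.2 km, bearing=172.6°
Leg 3: dist=9797.6 km, bearing=348.2°
Total: 24047.6 km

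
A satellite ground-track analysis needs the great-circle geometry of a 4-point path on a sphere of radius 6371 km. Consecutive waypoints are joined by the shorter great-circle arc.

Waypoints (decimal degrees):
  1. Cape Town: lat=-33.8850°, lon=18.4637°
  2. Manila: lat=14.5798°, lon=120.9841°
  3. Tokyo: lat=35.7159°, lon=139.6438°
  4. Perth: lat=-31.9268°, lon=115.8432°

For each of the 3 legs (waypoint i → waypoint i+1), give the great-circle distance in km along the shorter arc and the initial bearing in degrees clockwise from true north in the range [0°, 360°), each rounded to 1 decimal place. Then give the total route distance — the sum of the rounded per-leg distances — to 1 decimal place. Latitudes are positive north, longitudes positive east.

Leg 1: dist=12045.9 km, bearing=84.4°
Leg 2: dist=2996.4 km, bearing=35.0°
Leg 3: dist=7920.4 km, bearing=201.2°
Total: 22962.7 km

Leg 1: φ1=-0.5914048, φ2=0.2544655, Δφ=0.8458703, Δλ=1.7893185 rad; a=sin²(Δφ/2)+cosφ1·cosφ2·sin²(Δλ/2)=0.6572589110; c=2·atan2(√a, √(1-a))=1.890744982; dist=6371·c=12045.936 ≈ 12045.9 km; running total=12045.9 km
Leg 1 bearing: y=sinΔλ·cosφ2=0.94478266, x=cosφ1·sinφ2-sinφ1·cosφ2·cosΔλ=0.09200142; θ=atan2(y, x)=84.4382° ≈ 84.4°
Leg 2: φ1=0.2544655, φ2=0.6233601, Δφ=0.3688945, Δλ=0.3256732 rad; a=sin²(Δφ/2)+cosφ1·cosφ2·sin²(Δλ/2)=0.0542886776; c=2·atan2(√a, √(1-a))=0.470321487; dist=6371·c=2996.418 ≈ 2996.4 km; running total=15042.3 km
Leg 2 bearing: y=sinΔλ·cosφ2=0.25977160, x=cosφ1·sinφ2-sinφ1·cosφ2·cosΔλ=0.37132786; θ=atan2(y, x)=34.9757° ≈ 35.0°
Leg 3: φ1=0.6233601, φ2=-0.5572278, Δφ=-1.1805878, Δλ=-0.4153988 rad; a=sin²(Δφ/2)+cosφ1·cosφ2·sin²(Δλ/2)=0.3391113789; c=2·atan2(√a, √(1-a))=1.243190363; dist=6371·c=7920.366 ≈ 7920.4 km; running total=22962.7 km
Leg 3 bearing: y=sinΔλ·cosφ2=-0.34250688, x=cosφ1·sinφ2-sinφ1·cosφ2·cosΔλ=-0.88269386; θ=atan2(y, x)=-158.7925° <0 so +360° → 201.2075° ≈ 201.2°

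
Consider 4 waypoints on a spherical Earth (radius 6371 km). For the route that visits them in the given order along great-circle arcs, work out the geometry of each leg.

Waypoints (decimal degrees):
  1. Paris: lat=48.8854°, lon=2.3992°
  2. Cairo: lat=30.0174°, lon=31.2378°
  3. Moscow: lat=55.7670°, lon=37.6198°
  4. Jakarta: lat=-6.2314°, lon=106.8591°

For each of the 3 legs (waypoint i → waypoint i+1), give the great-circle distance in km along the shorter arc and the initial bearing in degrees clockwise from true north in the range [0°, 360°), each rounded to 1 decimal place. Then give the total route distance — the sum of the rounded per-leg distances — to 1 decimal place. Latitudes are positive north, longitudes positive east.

Leg 1: dist=3211.0 km, bearing=120.1°
Leg 2: dist=2907.2 km, bearing=8.2°
Leg 3: dist=9315.0 km, bearing=110.8°
Total: 15433.2 km

Leg 1: φ1=0.8532112, φ2=0.5239025, Δφ=-0.3293087, Δλ=0.5033285 rad; a=sin²(Δφ/2)+cosφ1·cosφ2·sin²(Δλ/2)=0.0621730293; c=2·atan2(√a, √(1-a))=0.504008081; dist=6371·c=3211.035 ≈ 3211.0 km; running total=3211.0 km
Leg 1 bearing: y=sinΔλ·cosφ2=0.41764884, x=cosφ1·sinφ2-sinφ1·cosφ2·cosΔλ=-0.24248634; θ=atan2(y, x)=120.1394° ≈ 120.1°
Leg 2: φ1=0.5239025, φ2=0.9733178, Δφ=0.4494153, Δλ=0.1113869 rad; a=sin²(Δφ/2)+cosφ1·cosφ2·sin²(Δλ/2)=0.0511586873; c=2·atan2(√a, √(1-a))=0.456314395; dist=6371·c=2907.179 ≈ 2907.2 km; running total=6118.2 km
Leg 2 bearing: y=sinΔλ·cosφ2=0.06253229, x=cosφ1·sinφ2-sinφ1·cosφ2·cosΔλ=0.43618301; θ=atan2(y, x)=8.1585° ≈ 8.2°
Leg 3: φ1=0.9733178, φ2=-0.1087584, Δφ=-1.0820762, Δλ=1.2084538 rad; a=sin²(Δφ/2)+cosφ1·cosφ2·sin²(Δλ/2)=0.4457548564; c=2·atan2(√a, √(1-a))=1.462092080; dist=6371·c=9314.989 ≈ 9315.0 km; running total=15433.2 km
Leg 3 bearing: y=sinΔλ·cosφ2=0.92954429, x=cosφ1·sinφ2-sinφ1·cosφ2·cosΔλ=-0.35238795; θ=atan2(y, x)=110.7616° ≈ 110.8°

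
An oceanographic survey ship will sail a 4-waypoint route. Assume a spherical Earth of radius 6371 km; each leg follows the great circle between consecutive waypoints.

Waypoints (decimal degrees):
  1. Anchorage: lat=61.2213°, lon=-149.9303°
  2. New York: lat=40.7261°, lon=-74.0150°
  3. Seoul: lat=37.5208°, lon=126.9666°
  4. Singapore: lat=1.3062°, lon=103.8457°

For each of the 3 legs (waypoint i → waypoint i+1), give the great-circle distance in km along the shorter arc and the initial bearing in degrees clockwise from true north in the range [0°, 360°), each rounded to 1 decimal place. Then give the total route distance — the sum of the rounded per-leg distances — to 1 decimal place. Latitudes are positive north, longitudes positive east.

Leg 1: φ1=1.0685133, φ2=0.7108045, Δφ=-0.3577087, Δλ=1.3249719 rad; a=sin²(Δφ/2)+cosφ1·cosφ2·sin²(Δλ/2)=0.1696777287; c=2·atan2(√a, √(1-a))=0.849119300; dist=6371·c=5409.739 ≈ 5409.7 km; running total=5409.7 km
Leg 1 bearing: y=sinΔλ·cosφ2=0.73505437, x=cosφ1·sinφ2-sinφ1·cosφ2·cosΔλ=0.15245936; θ=atan2(y, x)=78.2823° ≈ 78.3°
Leg 2: φ1=0.7108045, φ2=0.6548615, Δφ=-0.0559430, Δλ=3.5077907 rad; a=sin²(Δφ/2)+cosφ1·cosφ2·sin²(Δλ/2)=0.5819206882; c=2·atan2(√a, √(1-a))=1.735379728; dist=6371·c=11056.104 ≈ 11056.1 km; running total=16465.8 km
Leg 2 bearing: y=sinΔλ·cosφ2=-0.28399539, x=cosφ1·sinφ2-sinφ1·cosφ2·cosΔλ=0.94472357; θ=atan2(y, x)=-16.7314° <0 so +360° → 343.2686° ≈ 343.3°
Leg 3: φ1=0.6548615, φ2=0.0227975, Δφ=-0.6320640, Δλ=-0.4035358 rad; a=sin²(Δφ/2)+cosφ1·cosφ2·sin²(Δλ/2)=0.1284396868; c=2·atan2(√a, √(1-a))=0.733074450; dist=6371·c=4670.417 ≈ 4670.4 km; running total=21136.2 km
Leg 3 bearing: y=sinΔλ·cosφ2=-0.39257058, x=cosφ1·sinφ2-sinφ1·cosφ2·cosΔλ=-0.54190412; θ=atan2(y, x)=-144.0794° <0 so +360° → 215.9206° ≈ 215.9°

Leg 1: dist=5409.7 km, bearing=78.3°
Leg 2: dist=11056.1 km, bearing=343.3°
Leg 3: dist=4670.4 km, bearing=215.9°
Total: 21136.2 km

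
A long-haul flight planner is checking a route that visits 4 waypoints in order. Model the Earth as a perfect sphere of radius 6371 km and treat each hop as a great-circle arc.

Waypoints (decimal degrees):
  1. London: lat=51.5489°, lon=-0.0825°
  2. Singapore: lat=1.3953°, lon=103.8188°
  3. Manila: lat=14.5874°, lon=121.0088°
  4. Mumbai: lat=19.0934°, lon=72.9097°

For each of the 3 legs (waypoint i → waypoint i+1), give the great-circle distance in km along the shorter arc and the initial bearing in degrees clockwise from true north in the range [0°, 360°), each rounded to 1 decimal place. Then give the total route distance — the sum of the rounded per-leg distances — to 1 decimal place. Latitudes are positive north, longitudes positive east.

Leg 1: dist=10840.0 km, bearing=78.2°
Leg 2: dist=2391.1 km, bearing=51.3°
Leg 3: dist=5128.4 km, bearing=282.6°
Total: 18359.5 km

Leg 1: φ1=0.8996980, φ2=0.0243526, Δφ=-0.8753455, Δλ=1.8134198 rad; a=sin²(Δφ/2)+cosφ1·cosφ2·sin²(Δλ/2)=0.5651423936; c=2·atan2(√a, √(1-a))=1.701452537; dist=6371·c=10839.954 ≈ 10840.0 km; running total=10840.0 km
Leg 1 bearing: y=sinΔλ·cosφ2=0.97042321, x=cosφ1·sinφ2-sinφ1·cosφ2·cosΔλ=0.20323552; θ=atan2(y, x)=78.1715° ≈ 78.2°
Leg 2: φ1=0.0243526, φ2=0.2545982, Δφ=0.2302456, Δλ=0.3000221 rad; a=sin²(Δφ/2)+cosφ1·cosφ2·sin²(Δλ/2)=0.0348034435; c=2·atan2(√a, √(1-a))=0.375312509; dist=6371·c=2391.116 ≈ 2391.1 km; running total=13231.1 km
Leg 2 bearing: y=sinΔλ·cosφ2=0.28601442, x=cosφ1·sinφ2-sinφ1·cosφ2·cosΔλ=0.22926929; θ=atan2(y, x)=51.2843° ≈ 51.3°
Leg 3: φ1=0.2545982, φ2=0.3332427, Δφ=0.0786445, Δλ=-0.8394877 rad; a=sin²(Δφ/2)+cosφ1·cosφ2·sin²(Δλ/2)=0.1534277407; c=2·atan2(√a, √(1-a))=0.804953825; dist=6371·c=5128.361 ≈ 5128.4 km; running total=18359.5 km
Leg 3 bearing: y=sinΔλ·cosφ2=-0.70335452, x=cosφ1·sinφ2-sinφ1·cosφ2·cosΔλ=0.15761691; θ=atan2(y, x)=-77.3691° <0 so +360° → 282.6309° ≈ 282.6°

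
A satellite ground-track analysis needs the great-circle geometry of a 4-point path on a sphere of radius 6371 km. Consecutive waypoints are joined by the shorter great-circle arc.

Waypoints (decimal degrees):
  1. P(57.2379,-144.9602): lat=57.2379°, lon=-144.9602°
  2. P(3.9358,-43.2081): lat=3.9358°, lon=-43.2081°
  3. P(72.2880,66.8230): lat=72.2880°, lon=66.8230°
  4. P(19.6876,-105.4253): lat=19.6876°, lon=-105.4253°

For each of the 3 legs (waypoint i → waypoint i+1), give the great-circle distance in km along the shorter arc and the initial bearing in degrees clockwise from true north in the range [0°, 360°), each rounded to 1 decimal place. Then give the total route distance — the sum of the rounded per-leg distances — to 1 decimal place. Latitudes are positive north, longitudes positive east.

Leg 1: dist=10340.5 km, bearing=78.0°
Leg 2: dist=10253.4 km, bearing=16.6°
Leg 3: dist=9771.2 km, bearing=352.7°
Total: 30365.1 km

Leg 1: φ1=0.9989898, φ2=0.0686927, Δφ=-0.9302971, Δλ=1.7759092 rad; a=sin²(Δφ/2)+cosφ1·cosφ2·sin²(Δλ/2)=0.5261203412; c=2·atan2(√a, √(1-a))=1.623060800; dist=6371·c=10340.520 ≈ 10340.5 km; running total=10340.5 km
Leg 1 bearing: y=sinΔλ·cosφ2=0.97672903, x=cosφ1·sinφ2-sinφ1·cosφ2·cosΔλ=0.20801757; θ=atan2(y, x)=77.9771° ≈ 78.0°
Leg 2: φ1=0.0686927, φ2=1.2616636, Δφ=1.1929709, Δλ=1.9204050 rad; a=sin²(Δφ/2)+cosφ1·cosφ2·sin²(Δλ/2)=0.5192890157; c=2·atan2(√a, √(1-a))=1.609383934; dist=6371·c=10253.385 ≈ 10253.4 km; running total=20593.9 km
Leg 2 bearing: y=sinΔλ·cosφ2=0.28582859, x=cosφ1·sinφ2-sinφ1·cosφ2·cosΔλ=0.95750392; θ=atan2(y, x)=16.6211° ≈ 16.6°
Leg 3: φ1=1.2616636, φ2=0.3436134, Δφ=-0.9180502, Δλ=-3.0063000 rad; a=sin²(Δφ/2)+cosφ1·cosφ2·sin²(Δλ/2)=0.4814542569; c=2·atan2(√a, √(1-a))=1.533696330; dist=6371·c=9771.179 ≈ 9771.2 km; running total=30365.1 km
Leg 3 bearing: y=sinΔλ·cosφ2=-0.12699569, x=cosφ1·sinφ2-sinφ1·cosφ2·cosΔλ=0.99120952; θ=atan2(y, x)=-7.3011° <0 so +360° → 352.6989° ≈ 352.7°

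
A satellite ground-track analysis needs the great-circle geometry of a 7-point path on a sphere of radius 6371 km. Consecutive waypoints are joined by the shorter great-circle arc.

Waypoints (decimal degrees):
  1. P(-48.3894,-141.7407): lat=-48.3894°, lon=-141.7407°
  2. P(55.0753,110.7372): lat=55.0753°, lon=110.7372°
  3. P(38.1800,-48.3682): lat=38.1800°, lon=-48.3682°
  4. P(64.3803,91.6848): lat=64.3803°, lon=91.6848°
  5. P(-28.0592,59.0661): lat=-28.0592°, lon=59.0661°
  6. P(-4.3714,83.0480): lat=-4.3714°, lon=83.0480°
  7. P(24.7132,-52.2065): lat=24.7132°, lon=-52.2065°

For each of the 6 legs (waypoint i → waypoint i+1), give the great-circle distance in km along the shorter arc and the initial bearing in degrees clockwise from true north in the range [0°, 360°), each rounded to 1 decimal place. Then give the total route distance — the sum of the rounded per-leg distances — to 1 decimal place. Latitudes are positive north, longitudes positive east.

Leg 1: φ1=-0.8445544, φ2=0.9612453, Δφ=1.8057997, Δλ=4.4065706 rad; a=sin²(Δφ/2)+cosφ1·cosφ2·sin²(Δλ/2)=0.8637419617; c=2·atan2(√a, √(1-a))=2.385444029; dist=6371·c=15197.664 ≈ 15197.7 km; running total=15197.7 km
Leg 1 bearing: y=sinΔλ·cosφ2=-0.54593592, x=cosφ1·sinφ2-sinφ1·cosφ2·cosΔλ=0.41559729; θ=atan2(y, x)=-52.7196° <0 so +360° → 307.2804° ≈ 307.3°
Leg 2: φ1=0.9612453, φ2=0.6663667, Δφ=-0.2948786, Δλ=-2.7769131 rad; a=sin²(Δφ/2)+cosφ1·cosφ2·sin²(Δλ/2)=0.4568101406; c=2·atan2(√a, √(1-a))=1.484308826; dist=6371·c=9456.532 ≈ 9456.5 km; running total=24654.2 km
Leg 2 bearing: y=sinΔλ·cosφ2=-0.28035279, x=cosφ1·sinφ2-sinφ1·cosφ2·cosΔλ=0.95600254; θ=atan2(y, x)=-16.3441° <0 so +360° → 343.6559° ≈ 343.7°
Leg 3: φ1=0.6663667, φ2=1.1236482, Δφ=0.4572815, Δλ=2.4443860 rad; a=sin²(Δφ/2)+cosφ1·cosφ2·sin²(Δλ/2)=0.3516073956; c=2·atan2(√a, √(1-a))=1.269471912; dist=6371·c=8087.806 ≈ 8087.8 km; running total=32742.0 km
Leg 3 bearing: y=sinΔλ·cosφ2=0.27763214, x=cosφ1·sinφ2-sinφ1·cosφ2·cosΔλ=0.91369521; θ=atan2(y, x)=16.9017° ≈ 16.9°
Leg 4: φ1=1.1236482, φ2=-0.4897254, Δφ=-1.6133736, Δλ=-0.5693037 rad; a=sin²(Δφ/2)+cosφ1·cosφ2·sin²(Δλ/2)=0.5513737254; c=2·atan2(√a, √(1-a))=1.673725427; dist=6371·c=10663.305 ≈ 10663.3 km; running total=43405.3 km
Leg 4 bearing: y=sinΔλ·cosφ2=-0.47568738, x=cosφ1·sinφ2-sinφ1·cosφ2·cosΔλ=-0.87359285; θ=atan2(y, x)=-151.4309° <0 so +360° → 208.5691° ≈ 208.6°
Leg 5: φ1=-0.4897254, φ2=-0.0762953, Δφ=0.4134301, Δλ=0.4185631 rad; a=sin²(Δφ/2)+cosφ1·cosφ2·sin²(Δλ/2)=0.0801048669; c=2·atan2(√a, √(1-a))=0.573899533; dist=6371·c=3656.314 ≈ 3656.3 km; running total=47061.6 km
Leg 5 bearing: y=sinΔλ·cosφ2=0.40526564, x=cosφ1·sinφ2-sinφ1·cosφ2·cosΔλ=0.36126454; θ=atan2(y, x)=48.2853° ≈ 48.3°
Leg 6: φ1=-0.0762953, φ2=0.4313267, Δφ=0.5076220, Δλ=-2.3606364 rad; a=sin²(Δφ/2)+cosφ1·cosφ2·sin²(Δλ/2)=0.8375902433; c=2·atan2(√a, √(1-a))=2.312005679; dist=6371·c=14729.788 ≈ 14729.8 km; running total=61791.4 km
Leg 6 bearing: y=sinΔλ·cosφ2=-0.63948467, x=cosφ1·sinφ2-sinφ1·cosφ2·cosΔλ=0.36768283; θ=atan2(y, x)=-60.1025° <0 so +360° → 299.8975° ≈ 299.9°

Leg 1: dist=15197.7 km, bearing=307.3°
Leg 2: dist=9456.5 km, bearing=343.7°
Leg 3: dist=8087.8 km, bearing=16.9°
Leg 4: dist=10663.3 km, bearing=208.6°
Leg 5: dist=3656.3 km, bearing=48.3°
Leg 6: dist=14729.8 km, bearing=299.9°
Total: 61791.4 km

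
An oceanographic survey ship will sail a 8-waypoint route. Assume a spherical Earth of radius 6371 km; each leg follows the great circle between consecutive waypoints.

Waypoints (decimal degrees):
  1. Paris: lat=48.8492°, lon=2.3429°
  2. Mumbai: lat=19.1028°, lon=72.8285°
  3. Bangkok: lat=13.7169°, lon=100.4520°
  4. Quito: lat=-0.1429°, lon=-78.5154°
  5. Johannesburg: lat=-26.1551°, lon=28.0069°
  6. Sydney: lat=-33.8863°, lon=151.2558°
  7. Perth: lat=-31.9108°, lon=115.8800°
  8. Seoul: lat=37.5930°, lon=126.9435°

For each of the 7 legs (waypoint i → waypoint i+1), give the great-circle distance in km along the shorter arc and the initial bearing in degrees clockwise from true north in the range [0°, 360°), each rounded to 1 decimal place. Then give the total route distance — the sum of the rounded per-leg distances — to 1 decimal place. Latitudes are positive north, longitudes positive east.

Leg 1: φ1=0.8525794, φ2=0.3334068, Δφ=-0.5191726, Δλ=1.2302058 rad; a=sin²(Δφ/2)+cosφ1·cosφ2·sin²(Δλ/2)=0.2729329985; c=2·atan2(√a, √(1-a))=1.099396365; dist=6371·c=7004.254 ≈ 7004.3 km; running total=7004.3 km
Leg 1 bearing: y=sinΔλ·cosφ2=0.89065367, x=cosφ1·sinφ2-sinφ1·cosφ2·cosΔλ=-0.02232355; θ=atan2(y, x)=91.4358° ≈ 91.4°
Leg 2: φ1=0.3334068, φ2=0.2394051, Δφ=-0.0940017, Δλ=0.4821210 rad; a=sin²(Δφ/2)+cosφ1·cosφ2·sin²(Δλ/2)=0.0545262784; c=2·atan2(√a, √(1-a))=0.471369018; dist=6371·c=3003.092 ≈ 3003.1 km; running total=10007.4 km
Leg 2 bearing: y=sinΔλ·cosφ2=0.45043554, x=cosφ1·sinφ2-sinφ1·cosφ2·cosΔλ=-0.05762355; θ=atan2(y, x)=97.2902° ≈ 97.3°
Leg 3: φ1=0.2394051, φ2=-0.0024941, Δφ=-0.2418991, Δλ=-3.1235704 rad; a=sin²(Δφ/2)+cosφ1·cosφ2·sin²(Δλ/2)=0.9859549200; c=2·atan2(√a, √(1-a))=2.904010400; dist=6371·c=18501.450 ≈ 18501.5 km; running total=28508.9 km
Leg 3 bearing: y=sinΔλ·cosφ2=-0.01802124, x=cosφ1·sinφ2-sinφ1·cosφ2·cosΔλ=0.23466252; θ=atan2(y, x)=-4.3915° <0 so +360° → 355.6085° ≈ 355.6°
Leg 4: φ1=-0.0024941, φ2=-0.4564926, Δφ=-0.4539985, Δλ=1.8591649 rad; a=sin²(Δφ/2)+cosφ1·cosφ2·sin²(Δλ/2)=0.6270840471; c=2·atan2(√a, √(1-a))=1.827783779; dist=6371·c=11644.810 ≈ 11644.8 km; running total=40153.7 km
Leg 4 bearing: y=sinΔλ·cosφ2=0.86054122, x=cosφ1·sinφ2-sinφ1·cosφ2·cosΔλ=-0.44143786; θ=atan2(y, x)=117.1568° ≈ 117.2°
Leg 5: φ1=-0.4564926, φ2=-0.5914275, Δφ=-0.1349349, Δλ=2.1510991 rad; a=sin²(Δφ/2)+cosφ1·cosφ2·sin²(Δλ/2)=0.5813882067; c=2·atan2(√a, √(1-a))=1.734300274; dist=6371·c=11049.227 ≈ 11049.2 km; running total=51202.9 km
Leg 5 bearing: y=sinΔλ·cosφ2=0.69424803, x=cosφ1·sinφ2-sinφ1·cosφ2·cosΔλ=-0.70108738; θ=atan2(y, x)=135.2808° ≈ 135.3°
Leg 6: φ1=-0.5914275, φ2=-0.5569485, Δφ=0.0344790, Δλ=-0.6174242 rad; a=sin²(Δφ/2)+cosφ1·cosφ2·sin²(Δλ/2)=0.0653495472; c=2·atan2(√a, √(1-a))=0.517010130; dist=6371·c=3293.872 ≈ 3293.9 km; running total=54496.8 km
Leg 6 bearing: y=sinΔλ·cosφ2=-0.49144331, x=cosφ1·sinφ2-sinφ1·cosφ2·cosΔλ=-0.05290947; θ=atan2(y, x)=-96.1449° <0 so +360° → 263.8551° ≈ 263.9°
Leg 7: φ1=-0.5569485, φ2=0.6561216, Δφ=1.2130702, Δλ=0.1930945 rad; a=sin²(Δφ/2)+cosφ1·cosφ2·sin²(Δλ/2)=0.3311776165; c=2·atan2(√a, √(1-a))=1.226382733; dist=6371·c=7813.284 ≈ 7813.3 km; running total=62310.1 km
Leg 7 bearing: y=sinΔλ·cosφ2=0.15205215, x=cosφ1·sinφ2-sinφ1·cosφ2·cosΔλ=0.92891127; θ=atan2(y, x)=9.2962° ≈ 9.3°

Leg 1: dist=7004.3 km, bearing=91.4°
Leg 2: dist=3003.1 km, bearing=97.3°
Leg 3: dist=18501.5 km, bearing=355.6°
Leg 4: dist=11644.8 km, bearing=117.2°
Leg 5: dist=11049.2 km, bearing=135.3°
Leg 6: dist=3293.9 km, bearing=263.9°
Leg 7: dist=7813.3 km, bearing=9.3°
Total: 62310.1 km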